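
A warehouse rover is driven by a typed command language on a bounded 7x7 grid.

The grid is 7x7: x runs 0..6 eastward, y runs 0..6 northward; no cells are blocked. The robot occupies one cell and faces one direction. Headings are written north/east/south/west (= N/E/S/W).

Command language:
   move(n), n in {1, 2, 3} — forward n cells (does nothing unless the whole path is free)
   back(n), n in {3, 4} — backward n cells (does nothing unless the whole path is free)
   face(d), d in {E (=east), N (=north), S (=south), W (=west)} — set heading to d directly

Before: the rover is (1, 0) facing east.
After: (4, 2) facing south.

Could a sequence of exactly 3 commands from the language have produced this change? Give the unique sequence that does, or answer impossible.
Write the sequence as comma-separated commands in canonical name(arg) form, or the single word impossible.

impossible

no 3-step route produces this change.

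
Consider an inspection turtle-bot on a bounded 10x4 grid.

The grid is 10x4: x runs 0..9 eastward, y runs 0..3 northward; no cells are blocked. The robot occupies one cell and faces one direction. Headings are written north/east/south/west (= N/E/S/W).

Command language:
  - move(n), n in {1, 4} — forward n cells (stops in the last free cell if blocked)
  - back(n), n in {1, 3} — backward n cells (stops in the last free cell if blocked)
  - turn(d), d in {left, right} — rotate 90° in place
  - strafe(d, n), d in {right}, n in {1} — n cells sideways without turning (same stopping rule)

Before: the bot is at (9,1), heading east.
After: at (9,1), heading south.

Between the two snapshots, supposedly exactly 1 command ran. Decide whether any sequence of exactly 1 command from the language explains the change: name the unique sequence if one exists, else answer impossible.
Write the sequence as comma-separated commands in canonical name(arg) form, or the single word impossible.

turn(right)

key: parked at (9,1) the whole time — nothing moves the robot
from: at (9,1), heading east
1. turn(right) → at (9,1), heading south
uniquely the one of 7 1-step routes that fits.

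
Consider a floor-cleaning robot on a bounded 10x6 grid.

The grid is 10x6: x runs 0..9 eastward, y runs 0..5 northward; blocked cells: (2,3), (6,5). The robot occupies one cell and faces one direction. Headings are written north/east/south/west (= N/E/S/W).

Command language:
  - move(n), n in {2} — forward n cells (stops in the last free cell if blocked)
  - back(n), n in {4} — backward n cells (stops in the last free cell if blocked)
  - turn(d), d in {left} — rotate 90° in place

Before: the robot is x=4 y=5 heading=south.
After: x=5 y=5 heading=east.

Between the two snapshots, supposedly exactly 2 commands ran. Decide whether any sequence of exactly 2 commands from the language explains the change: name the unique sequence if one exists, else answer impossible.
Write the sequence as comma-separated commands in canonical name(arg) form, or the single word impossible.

turn(left), move(2)

key: running move(2) before turn(left) would end elsewhere — order is forced
begin: x=4 y=5 heading=south
[1] after turn(left): x=4 y=5 heading=east
[2] after move(2): x=5 y=5 heading=east
uniquely the one of 9 2-step routes that fits.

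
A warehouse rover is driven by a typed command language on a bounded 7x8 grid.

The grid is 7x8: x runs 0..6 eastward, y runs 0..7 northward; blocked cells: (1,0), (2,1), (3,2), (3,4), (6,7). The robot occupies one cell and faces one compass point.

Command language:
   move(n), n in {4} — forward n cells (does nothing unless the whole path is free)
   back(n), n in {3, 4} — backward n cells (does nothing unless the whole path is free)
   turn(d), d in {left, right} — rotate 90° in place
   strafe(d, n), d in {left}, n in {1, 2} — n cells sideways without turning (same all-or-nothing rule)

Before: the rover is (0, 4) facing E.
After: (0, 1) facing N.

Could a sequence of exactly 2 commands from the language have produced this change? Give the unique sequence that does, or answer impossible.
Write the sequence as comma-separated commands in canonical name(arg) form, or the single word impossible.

key: running back(3) before turn(left) would end elsewhere — order is forced
start: (0, 4) facing E
1. turn(left) → (0, 4) facing N
2. back(3) → (0, 1) facing N
no other 2-command option fits: unique.

turn(left), back(3)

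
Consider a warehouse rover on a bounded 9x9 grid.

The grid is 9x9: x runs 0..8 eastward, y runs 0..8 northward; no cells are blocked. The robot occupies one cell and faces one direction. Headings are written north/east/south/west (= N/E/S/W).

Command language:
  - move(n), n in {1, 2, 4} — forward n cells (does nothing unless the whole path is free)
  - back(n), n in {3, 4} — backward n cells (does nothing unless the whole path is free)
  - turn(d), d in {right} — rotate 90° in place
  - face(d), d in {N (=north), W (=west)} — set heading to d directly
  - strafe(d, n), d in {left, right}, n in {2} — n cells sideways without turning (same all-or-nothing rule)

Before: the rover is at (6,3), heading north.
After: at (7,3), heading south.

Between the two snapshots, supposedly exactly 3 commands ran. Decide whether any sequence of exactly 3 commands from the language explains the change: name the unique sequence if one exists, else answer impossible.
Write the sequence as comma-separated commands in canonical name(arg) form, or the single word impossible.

turn(right), move(1), turn(right)

key: position moved to (7,3) AND the heading swung to S — translation plus rotation needed
initial: at (6,3), heading north
t=1 turn(right) ⇒ at (6,3), heading east
t=2 move(1) ⇒ at (7,3), heading east
t=3 turn(right) ⇒ at (7,3), heading south
no rival 3-sequence matches.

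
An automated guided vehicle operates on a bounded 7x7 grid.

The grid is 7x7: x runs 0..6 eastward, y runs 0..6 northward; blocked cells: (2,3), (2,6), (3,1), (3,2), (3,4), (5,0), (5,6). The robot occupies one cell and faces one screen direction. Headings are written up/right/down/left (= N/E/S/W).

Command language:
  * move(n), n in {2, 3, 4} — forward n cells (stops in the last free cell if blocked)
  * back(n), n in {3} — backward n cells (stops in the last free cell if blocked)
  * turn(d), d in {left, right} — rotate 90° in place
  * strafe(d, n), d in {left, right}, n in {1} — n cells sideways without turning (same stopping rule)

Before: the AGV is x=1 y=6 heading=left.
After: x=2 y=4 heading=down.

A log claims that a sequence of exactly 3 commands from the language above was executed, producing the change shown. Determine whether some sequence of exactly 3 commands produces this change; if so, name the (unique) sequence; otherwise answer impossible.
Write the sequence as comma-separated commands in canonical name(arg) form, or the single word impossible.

key: position moved to (2,4) AND the heading swung to S — translation plus rotation needed
t0: x=1 y=6 heading=left
t=1 turn(left) ⇒ x=1 y=6 heading=down
t=2 move(2) ⇒ x=1 y=4 heading=down
t=3 strafe(left, 1) ⇒ x=2 y=4 heading=down
no rival 3-sequence matches.

turn(left), move(2), strafe(left, 1)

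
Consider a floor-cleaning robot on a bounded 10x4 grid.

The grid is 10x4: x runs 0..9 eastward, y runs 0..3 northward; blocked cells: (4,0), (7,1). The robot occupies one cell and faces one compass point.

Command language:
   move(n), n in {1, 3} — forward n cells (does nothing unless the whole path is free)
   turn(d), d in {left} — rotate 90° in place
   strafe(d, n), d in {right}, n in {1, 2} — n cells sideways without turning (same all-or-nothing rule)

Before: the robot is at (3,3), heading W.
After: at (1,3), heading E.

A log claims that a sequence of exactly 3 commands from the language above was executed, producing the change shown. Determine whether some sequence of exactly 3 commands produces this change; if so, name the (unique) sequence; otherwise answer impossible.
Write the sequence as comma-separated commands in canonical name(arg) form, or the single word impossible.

turn(left), strafe(right, 2), turn(left)

key: position moved to (1,3) AND the heading swung to E — translation plus rotation needed
start: at (3,3), heading W
step 1 (turn(left)): at (3,3), heading S
step 2 (strafe(right, 2)): at (1,3), heading S
step 3 (turn(left)): at (1,3), heading E
no rival 3-sequence matches.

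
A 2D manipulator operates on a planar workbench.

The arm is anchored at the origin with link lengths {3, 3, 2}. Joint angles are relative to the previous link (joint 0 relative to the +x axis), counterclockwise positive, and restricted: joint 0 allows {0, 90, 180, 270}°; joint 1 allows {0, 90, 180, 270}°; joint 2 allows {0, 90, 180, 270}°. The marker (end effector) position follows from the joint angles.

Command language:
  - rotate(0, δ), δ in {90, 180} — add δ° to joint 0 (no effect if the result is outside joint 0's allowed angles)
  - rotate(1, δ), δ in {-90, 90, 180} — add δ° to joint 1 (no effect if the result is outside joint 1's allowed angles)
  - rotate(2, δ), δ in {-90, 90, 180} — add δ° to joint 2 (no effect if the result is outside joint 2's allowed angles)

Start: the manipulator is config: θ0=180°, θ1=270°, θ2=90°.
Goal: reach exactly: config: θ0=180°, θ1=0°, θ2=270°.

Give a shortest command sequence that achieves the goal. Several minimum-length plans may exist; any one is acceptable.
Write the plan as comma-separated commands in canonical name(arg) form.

rotate(2, 180), rotate(1, 90)

t0: config: θ0=180°, θ1=270°, θ2=90°
[1] after rotate(2, 180): config: θ0=180°, θ1=270°, θ2=270°
[2] after rotate(1, 90): config: θ0=180°, θ1=0°, θ2=270°
no 1-step plan works, so 2 is optimal.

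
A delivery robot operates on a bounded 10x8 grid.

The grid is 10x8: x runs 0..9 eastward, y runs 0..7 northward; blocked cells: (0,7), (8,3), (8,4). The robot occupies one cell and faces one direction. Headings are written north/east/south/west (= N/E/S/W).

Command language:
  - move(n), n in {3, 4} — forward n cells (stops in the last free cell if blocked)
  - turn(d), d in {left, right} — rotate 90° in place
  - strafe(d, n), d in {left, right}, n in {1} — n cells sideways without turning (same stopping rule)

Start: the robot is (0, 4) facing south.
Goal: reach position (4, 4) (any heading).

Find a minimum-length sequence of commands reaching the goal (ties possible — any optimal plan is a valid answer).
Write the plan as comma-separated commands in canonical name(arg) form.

from: (0, 4) facing south
t=1 turn(left) ⇒ (0, 4) facing east
t=2 move(4) ⇒ (4, 4) facing east
nothing shorter than 2 reaches the goal.

turn(left), move(4)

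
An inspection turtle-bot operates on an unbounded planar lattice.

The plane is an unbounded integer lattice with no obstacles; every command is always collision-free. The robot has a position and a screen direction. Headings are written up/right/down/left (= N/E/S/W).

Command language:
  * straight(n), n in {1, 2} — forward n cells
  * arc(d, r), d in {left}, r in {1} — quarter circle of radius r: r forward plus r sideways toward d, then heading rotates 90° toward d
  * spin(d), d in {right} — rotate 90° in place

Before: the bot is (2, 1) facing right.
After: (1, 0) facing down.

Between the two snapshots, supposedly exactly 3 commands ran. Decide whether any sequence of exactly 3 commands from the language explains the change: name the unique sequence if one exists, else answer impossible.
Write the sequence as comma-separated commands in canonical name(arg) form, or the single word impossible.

key: cell and facing (now S) both changed — the 3 commands mix motion and turning
begin: (2, 1) facing right
1. spin(right) → (2, 1) facing down
2. spin(right) → (2, 1) facing left
3. arc(left, 1) → (1, 0) facing down
no other 3-command option fits: unique.

spin(right), spin(right), arc(left, 1)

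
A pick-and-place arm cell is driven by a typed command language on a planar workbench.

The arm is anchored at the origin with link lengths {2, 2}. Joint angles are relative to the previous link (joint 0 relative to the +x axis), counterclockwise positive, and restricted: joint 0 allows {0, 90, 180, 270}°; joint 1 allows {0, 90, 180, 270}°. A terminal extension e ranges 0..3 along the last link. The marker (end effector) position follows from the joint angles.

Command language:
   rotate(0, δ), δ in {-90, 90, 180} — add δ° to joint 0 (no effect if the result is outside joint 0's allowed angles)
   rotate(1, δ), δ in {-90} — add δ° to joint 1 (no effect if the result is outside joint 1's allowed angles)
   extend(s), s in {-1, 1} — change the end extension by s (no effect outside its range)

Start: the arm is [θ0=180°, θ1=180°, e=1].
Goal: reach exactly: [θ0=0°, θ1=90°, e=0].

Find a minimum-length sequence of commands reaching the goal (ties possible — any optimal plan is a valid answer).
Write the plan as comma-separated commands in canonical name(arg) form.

extend(-1), rotate(1, -90), rotate(0, 180)

begin: [θ0=180°, θ1=180°, e=1]
t=1 extend(-1) ⇒ [θ0=180°, θ1=180°, e=0]
t=2 rotate(1, -90) ⇒ [θ0=180°, θ1=90°, e=0]
t=3 rotate(0, 180) ⇒ [θ0=0°, θ1=90°, e=0]
no 2-step plan works, so 3 is optimal.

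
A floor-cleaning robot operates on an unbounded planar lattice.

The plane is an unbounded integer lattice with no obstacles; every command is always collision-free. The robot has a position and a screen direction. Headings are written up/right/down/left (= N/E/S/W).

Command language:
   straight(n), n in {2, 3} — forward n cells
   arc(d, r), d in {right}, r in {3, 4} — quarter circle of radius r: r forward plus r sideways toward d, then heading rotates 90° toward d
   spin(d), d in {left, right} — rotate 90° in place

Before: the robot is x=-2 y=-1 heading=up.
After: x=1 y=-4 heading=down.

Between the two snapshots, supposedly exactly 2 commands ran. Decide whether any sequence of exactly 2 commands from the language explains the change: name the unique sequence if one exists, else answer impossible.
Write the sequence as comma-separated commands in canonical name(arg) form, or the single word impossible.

key: position moved to (1,-4) AND the heading swung to S — translation plus rotation needed
begin: x=-2 y=-1 heading=up
[1] after spin(right): x=-2 y=-1 heading=right
[2] after arc(right, 3): x=1 y=-4 heading=down
all 36 alternatives checked — unique.

spin(right), arc(right, 3)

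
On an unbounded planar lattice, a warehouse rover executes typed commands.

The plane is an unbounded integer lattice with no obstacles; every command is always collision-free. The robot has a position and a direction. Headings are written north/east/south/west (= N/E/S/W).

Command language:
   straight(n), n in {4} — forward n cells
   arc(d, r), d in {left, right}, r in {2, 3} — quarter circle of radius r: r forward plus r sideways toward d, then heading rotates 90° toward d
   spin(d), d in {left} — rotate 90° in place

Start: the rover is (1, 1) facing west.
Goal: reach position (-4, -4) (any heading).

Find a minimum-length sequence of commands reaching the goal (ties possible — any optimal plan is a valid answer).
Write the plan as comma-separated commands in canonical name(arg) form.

arc(left, 3), arc(right, 2)

start: (1, 1) facing west
1. arc(left, 3) → (-2, -2) facing south
2. arc(right, 2) → (-4, -4) facing west
minimal: 2 command(s), checked below 2.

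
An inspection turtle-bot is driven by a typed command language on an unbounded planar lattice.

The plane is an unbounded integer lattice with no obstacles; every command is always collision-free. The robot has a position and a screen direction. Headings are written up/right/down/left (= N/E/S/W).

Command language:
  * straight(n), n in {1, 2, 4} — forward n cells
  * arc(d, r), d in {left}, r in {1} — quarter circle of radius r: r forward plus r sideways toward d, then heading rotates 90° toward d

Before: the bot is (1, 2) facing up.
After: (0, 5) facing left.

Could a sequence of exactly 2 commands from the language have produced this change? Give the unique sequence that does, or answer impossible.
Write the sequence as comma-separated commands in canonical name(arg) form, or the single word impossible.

straight(2), arc(left, 1)

key: cell and facing (now W) both changed — the 2 commands mix motion and turning
t0: (1, 2) facing up
1. straight(2) → (1, 4) facing up
2. arc(left, 1) → (0, 5) facing left
all 16 alternatives checked — unique.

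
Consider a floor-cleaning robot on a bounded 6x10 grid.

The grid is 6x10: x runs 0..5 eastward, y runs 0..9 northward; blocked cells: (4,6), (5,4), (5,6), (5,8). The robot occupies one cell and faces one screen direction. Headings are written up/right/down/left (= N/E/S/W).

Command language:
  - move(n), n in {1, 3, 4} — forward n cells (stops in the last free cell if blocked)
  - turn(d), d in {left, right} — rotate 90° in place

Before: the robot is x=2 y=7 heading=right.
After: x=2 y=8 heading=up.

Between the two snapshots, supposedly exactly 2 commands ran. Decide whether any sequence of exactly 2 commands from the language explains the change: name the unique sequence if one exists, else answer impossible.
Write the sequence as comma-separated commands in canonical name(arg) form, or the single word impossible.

key: running move(1) before turn(left) would end elsewhere — order is forced
initial: x=2 y=7 heading=right
t=1 turn(left) ⇒ x=2 y=7 heading=up
t=2 move(1) ⇒ x=2 y=8 heading=up
uniquely the one of 25 2-step routes that fits.

turn(left), move(1)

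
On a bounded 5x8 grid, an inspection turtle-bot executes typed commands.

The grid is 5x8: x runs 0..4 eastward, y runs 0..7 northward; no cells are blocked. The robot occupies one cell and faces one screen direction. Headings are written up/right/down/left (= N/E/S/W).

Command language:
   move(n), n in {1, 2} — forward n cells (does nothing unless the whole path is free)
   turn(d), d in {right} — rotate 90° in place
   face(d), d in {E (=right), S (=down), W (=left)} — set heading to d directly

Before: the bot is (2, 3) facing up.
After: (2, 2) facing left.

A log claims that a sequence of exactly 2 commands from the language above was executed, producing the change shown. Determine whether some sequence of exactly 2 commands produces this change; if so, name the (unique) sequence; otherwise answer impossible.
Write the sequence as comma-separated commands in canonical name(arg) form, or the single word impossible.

all 36 sequences checked — none match.

impossible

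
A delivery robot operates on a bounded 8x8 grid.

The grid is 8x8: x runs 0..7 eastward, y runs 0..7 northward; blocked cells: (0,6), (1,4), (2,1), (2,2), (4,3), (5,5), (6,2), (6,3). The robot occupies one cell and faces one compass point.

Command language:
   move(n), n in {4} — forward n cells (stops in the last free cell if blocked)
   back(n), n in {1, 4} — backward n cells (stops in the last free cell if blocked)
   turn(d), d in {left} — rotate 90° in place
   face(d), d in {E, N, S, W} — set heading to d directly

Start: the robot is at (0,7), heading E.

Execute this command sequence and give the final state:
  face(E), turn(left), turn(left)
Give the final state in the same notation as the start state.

at (0,7), heading W

initial: at (0,7), heading E
step 1 (face(E)): at (0,7), heading E
step 2 (turn(left)): at (0,7), heading N
step 3 (turn(left)): at (0,7), heading W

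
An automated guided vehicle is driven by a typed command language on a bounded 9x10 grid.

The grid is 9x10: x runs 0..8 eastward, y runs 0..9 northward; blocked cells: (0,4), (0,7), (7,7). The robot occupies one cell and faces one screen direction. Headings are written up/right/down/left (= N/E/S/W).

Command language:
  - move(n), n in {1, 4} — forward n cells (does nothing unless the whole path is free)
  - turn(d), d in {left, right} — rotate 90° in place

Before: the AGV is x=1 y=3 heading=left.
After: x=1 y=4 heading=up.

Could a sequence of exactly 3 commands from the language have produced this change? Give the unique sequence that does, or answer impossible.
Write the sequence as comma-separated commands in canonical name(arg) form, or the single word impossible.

key: move(4) would leave the grid, so it does nothing
from: x=1 y=3 heading=left
t=1 move(4) ⇒ x=1 y=3 heading=left
t=2 turn(right) ⇒ x=1 y=3 heading=up
t=3 move(1) ⇒ x=1 y=4 heading=up
no other 3-command option fits: unique.

move(4), turn(right), move(1)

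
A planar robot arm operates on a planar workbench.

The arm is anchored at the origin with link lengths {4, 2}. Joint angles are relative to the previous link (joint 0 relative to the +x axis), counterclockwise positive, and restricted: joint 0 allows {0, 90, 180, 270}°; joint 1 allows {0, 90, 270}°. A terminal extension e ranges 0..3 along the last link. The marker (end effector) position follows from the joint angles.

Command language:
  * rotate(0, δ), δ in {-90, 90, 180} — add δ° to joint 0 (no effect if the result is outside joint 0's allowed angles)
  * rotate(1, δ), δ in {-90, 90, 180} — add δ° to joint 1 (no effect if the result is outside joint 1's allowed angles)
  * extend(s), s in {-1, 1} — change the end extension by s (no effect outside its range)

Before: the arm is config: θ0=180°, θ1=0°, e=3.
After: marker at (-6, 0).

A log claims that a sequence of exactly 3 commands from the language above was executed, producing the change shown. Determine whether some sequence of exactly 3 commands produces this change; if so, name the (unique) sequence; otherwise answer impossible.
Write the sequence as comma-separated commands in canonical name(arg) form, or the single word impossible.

extend(-1), extend(-1), extend(-1)

initial: config: θ0=180°, θ1=0°, e=3
[1] after extend(-1): config: θ0=180°, θ1=0°, e=2
[2] after extend(-1): config: θ0=180°, θ1=0°, e=1
[3] after extend(-1): config: θ0=180°, θ1=0°, e=0
all 512 alternatives checked — unique.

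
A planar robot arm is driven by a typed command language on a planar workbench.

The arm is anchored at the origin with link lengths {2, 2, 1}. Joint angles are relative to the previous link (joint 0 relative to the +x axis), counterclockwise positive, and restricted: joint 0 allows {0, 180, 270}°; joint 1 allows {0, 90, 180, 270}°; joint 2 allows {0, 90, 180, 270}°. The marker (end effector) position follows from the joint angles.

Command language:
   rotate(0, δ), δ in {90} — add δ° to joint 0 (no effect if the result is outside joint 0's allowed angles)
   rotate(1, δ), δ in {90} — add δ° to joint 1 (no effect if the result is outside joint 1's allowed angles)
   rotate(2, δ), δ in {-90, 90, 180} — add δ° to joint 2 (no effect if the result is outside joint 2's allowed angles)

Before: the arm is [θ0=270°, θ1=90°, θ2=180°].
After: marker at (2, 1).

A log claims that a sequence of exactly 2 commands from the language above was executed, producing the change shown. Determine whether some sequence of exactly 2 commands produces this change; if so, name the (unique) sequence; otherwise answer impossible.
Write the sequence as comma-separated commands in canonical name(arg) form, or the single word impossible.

t0: [θ0=270°, θ1=90°, θ2=180°]
step 1 (rotate(0, 90)): [θ0=0°, θ1=90°, θ2=180°]
step 2 (rotate(0, 90)): [θ0=0°, θ1=90°, θ2=180°]
uniquely the one of 25 2-step routes that fits.

rotate(0, 90), rotate(0, 90)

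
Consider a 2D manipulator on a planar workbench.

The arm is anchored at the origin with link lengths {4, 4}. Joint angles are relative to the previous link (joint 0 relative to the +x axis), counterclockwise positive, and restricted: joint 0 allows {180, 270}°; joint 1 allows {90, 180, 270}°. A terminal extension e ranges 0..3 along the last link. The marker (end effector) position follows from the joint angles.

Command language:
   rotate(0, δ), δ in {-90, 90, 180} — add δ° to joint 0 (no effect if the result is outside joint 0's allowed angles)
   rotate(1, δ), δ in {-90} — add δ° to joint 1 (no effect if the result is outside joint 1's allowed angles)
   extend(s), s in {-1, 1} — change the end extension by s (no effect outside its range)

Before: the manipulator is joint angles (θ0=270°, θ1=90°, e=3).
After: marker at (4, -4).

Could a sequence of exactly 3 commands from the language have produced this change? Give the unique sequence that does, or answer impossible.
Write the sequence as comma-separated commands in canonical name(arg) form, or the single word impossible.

extend(-1), extend(-1), extend(-1)

t0: joint angles (θ0=270°, θ1=90°, e=3)
1. extend(-1) → joint angles (θ0=270°, θ1=90°, e=2)
2. extend(-1) → joint angles (θ0=270°, θ1=90°, e=1)
3. extend(-1) → joint angles (θ0=270°, θ1=90°, e=0)
uniquely the one of 216 3-step routes that fits.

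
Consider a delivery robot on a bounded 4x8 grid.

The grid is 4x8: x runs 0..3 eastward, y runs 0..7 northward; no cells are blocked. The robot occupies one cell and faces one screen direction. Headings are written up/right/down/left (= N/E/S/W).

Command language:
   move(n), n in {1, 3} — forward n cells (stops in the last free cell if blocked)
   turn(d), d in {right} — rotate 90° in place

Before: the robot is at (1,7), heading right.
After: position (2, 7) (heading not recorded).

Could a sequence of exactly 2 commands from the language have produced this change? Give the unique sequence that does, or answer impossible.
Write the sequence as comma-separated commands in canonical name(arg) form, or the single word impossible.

move(1), turn(right)

key: running turn(right) before move(1) would end elsewhere — order is forced
begin: at (1,7), heading right
step 1 (move(1)): at (2,7), heading right
step 2 (turn(right)): at (2,7), heading down
no other 2-command option fits: unique.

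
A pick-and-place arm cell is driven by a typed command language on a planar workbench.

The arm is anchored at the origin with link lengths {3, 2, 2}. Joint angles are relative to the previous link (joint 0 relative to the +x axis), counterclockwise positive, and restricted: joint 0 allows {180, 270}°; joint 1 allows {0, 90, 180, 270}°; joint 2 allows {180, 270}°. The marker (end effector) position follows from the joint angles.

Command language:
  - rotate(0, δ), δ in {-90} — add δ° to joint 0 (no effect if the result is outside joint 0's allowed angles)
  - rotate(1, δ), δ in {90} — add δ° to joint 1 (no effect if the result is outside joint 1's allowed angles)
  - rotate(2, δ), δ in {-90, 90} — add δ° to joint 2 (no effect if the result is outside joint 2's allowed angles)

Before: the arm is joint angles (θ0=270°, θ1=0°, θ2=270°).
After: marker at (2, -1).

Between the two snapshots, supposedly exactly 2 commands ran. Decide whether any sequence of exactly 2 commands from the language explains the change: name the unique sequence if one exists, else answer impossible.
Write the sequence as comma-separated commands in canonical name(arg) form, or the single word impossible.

from: joint angles (θ0=270°, θ1=0°, θ2=270°)
step 1 (rotate(1, 90)): joint angles (θ0=270°, θ1=90°, θ2=270°)
step 2 (rotate(1, 90)): joint angles (θ0=270°, θ1=180°, θ2=270°)
uniquely the one of 16 2-step routes that fits.

rotate(1, 90), rotate(1, 90)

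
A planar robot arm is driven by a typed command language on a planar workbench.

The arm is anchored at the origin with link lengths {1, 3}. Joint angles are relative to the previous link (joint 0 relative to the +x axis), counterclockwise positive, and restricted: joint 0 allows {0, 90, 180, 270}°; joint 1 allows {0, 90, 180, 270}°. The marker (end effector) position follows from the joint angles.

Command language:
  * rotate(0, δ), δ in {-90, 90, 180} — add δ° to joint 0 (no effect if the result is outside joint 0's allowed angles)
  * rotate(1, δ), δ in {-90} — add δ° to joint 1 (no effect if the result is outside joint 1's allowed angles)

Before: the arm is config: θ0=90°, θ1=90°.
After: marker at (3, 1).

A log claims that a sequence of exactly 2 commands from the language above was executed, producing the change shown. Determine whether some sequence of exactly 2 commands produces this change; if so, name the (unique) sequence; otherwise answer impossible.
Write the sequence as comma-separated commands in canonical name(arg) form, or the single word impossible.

from: config: θ0=90°, θ1=90°
[1] after rotate(1, -90): config: θ0=90°, θ1=0°
[2] after rotate(1, -90): config: θ0=90°, θ1=270°
no rival 2-sequence matches.

rotate(1, -90), rotate(1, -90)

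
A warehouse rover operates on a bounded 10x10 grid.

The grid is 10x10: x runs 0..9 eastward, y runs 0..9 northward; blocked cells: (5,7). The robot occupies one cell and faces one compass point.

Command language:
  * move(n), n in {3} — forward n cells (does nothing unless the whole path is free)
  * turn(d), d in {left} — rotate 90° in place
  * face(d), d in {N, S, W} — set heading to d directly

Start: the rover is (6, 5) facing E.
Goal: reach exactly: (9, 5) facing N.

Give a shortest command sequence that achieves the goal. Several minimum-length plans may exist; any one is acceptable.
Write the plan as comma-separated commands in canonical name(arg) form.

start: (6, 5) facing E
1. move(3) → (9, 5) facing E
2. face(N) → (9, 5) facing N
nothing shorter than 2 reaches the goal.

move(3), face(N)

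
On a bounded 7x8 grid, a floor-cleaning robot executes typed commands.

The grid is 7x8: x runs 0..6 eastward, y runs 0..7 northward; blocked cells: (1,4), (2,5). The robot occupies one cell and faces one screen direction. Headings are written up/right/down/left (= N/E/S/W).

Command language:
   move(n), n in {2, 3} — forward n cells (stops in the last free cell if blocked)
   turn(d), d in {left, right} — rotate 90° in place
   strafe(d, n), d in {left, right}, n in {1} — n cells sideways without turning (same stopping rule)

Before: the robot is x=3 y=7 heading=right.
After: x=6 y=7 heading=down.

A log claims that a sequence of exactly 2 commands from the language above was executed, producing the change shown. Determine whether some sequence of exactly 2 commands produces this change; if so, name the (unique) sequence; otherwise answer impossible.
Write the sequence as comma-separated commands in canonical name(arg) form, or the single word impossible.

key: position moved to (6,7) AND the heading swung to S — translation plus rotation needed
from: x=3 y=7 heading=right
1. move(3) → x=6 y=7 heading=right
2. turn(right) → x=6 y=7 heading=down
no other 2-command option fits: unique.

move(3), turn(right)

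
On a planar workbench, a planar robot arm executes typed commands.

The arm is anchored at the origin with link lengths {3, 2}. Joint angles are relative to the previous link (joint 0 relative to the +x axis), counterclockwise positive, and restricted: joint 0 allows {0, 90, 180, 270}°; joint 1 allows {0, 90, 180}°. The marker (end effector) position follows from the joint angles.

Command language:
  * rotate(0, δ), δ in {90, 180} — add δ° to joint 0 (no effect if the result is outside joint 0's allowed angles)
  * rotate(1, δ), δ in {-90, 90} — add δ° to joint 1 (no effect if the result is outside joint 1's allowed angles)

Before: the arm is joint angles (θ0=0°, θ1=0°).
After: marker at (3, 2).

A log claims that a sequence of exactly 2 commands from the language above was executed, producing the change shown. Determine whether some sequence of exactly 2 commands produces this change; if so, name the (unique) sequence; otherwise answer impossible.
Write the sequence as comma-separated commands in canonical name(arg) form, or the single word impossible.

key: running rotate(1, 90) before rotate(1, -90) would end elsewhere — order is forced
start: joint angles (θ0=0°, θ1=0°)
step 1 (rotate(1, -90)): joint angles (θ0=0°, θ1=0°)
step 2 (rotate(1, 90)): joint angles (θ0=0°, θ1=90°)
all 16 alternatives checked — unique.

rotate(1, -90), rotate(1, 90)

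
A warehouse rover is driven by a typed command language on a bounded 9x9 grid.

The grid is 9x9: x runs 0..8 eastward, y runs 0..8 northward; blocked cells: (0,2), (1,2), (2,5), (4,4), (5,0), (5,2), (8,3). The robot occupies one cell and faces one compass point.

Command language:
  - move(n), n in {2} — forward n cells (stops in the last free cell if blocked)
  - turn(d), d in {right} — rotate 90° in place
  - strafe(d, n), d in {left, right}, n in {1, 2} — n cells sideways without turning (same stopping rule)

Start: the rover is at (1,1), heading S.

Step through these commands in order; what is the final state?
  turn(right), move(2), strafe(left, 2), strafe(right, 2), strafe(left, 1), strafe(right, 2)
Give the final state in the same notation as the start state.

from: at (1,1), heading S
t=1 turn(right) ⇒ at (1,1), heading W
t=2 move(2) ⇒ at (0,1), heading W
t=3 strafe(left, 2) ⇒ at (0,0), heading W
t=4 strafe(right, 2) ⇒ at (0,1), heading W
t=5 strafe(left, 1) ⇒ at (0,0), heading W
t=6 strafe(right, 2) ⇒ at (0,1), heading W

at (0,1), heading W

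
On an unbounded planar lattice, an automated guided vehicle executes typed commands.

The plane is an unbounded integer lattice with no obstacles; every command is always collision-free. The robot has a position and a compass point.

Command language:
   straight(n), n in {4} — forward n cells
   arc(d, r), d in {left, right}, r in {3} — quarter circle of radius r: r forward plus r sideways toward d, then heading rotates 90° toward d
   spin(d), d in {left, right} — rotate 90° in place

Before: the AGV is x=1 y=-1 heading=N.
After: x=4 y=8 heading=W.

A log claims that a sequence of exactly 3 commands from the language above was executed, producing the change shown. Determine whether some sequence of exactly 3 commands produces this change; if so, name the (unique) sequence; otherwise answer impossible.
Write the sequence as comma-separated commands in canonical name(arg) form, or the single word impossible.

key: order matters: swapping arc(right, 3) and arc(left, 3) lands elsewhere
begin: x=1 y=-1 heading=N
[1] after arc(right, 3): x=4 y=2 heading=E
[2] after arc(left, 3): x=7 y=5 heading=N
[3] after arc(left, 3): x=4 y=8 heading=W
no other 3-command option fits: unique.

arc(right, 3), arc(left, 3), arc(left, 3)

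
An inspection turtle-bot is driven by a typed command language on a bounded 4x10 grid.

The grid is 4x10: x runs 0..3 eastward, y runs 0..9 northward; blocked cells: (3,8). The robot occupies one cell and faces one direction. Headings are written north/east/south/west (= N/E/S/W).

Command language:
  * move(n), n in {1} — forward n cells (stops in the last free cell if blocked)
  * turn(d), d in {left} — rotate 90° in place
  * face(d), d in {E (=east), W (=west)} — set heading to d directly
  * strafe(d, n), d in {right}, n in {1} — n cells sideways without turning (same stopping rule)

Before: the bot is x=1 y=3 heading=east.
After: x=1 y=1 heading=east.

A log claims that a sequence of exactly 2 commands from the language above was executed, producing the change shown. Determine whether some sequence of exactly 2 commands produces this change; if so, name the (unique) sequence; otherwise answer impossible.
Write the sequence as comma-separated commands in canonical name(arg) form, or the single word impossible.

key: still facing E at the end — nothing in the sequence rotates
begin: x=1 y=3 heading=east
1. strafe(right, 1) → x=1 y=2 heading=east
2. strafe(right, 1) → x=1 y=1 heading=east
all 25 alternatives checked — unique.

strafe(right, 1), strafe(right, 1)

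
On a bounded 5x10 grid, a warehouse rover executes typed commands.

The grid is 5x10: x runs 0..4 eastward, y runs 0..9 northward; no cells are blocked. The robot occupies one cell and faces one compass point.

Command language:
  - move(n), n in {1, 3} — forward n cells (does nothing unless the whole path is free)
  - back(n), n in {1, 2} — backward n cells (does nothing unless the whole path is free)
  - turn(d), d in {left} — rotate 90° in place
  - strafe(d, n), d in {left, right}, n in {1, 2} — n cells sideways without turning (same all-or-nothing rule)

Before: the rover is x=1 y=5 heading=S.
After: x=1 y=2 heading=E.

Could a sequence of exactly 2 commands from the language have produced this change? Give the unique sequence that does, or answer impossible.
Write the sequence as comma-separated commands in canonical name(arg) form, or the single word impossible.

move(3), turn(left)

key: running turn(left) before move(3) would end elsewhere — order is forced
initial: x=1 y=5 heading=S
step 1 (move(3)): x=1 y=2 heading=S
step 2 (turn(left)): x=1 y=2 heading=E
uniquely the one of 81 2-step routes that fits.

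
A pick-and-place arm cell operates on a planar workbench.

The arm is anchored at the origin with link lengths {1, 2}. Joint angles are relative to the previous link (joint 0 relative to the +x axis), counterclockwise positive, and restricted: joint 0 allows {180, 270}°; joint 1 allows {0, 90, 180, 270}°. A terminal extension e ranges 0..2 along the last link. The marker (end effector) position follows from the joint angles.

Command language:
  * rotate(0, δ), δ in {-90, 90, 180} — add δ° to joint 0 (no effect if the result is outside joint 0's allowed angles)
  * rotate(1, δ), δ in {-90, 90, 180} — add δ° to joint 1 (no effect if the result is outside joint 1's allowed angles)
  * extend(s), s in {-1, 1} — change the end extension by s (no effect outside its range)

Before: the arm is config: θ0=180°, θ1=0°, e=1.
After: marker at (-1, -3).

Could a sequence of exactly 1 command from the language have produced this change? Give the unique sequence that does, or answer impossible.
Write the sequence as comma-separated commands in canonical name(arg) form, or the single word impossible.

rotate(1, 90)

begin: config: θ0=180°, θ1=0°, e=1
t=1 rotate(1, 90) ⇒ config: θ0=180°, θ1=90°, e=1
all 8 alternatives checked — unique.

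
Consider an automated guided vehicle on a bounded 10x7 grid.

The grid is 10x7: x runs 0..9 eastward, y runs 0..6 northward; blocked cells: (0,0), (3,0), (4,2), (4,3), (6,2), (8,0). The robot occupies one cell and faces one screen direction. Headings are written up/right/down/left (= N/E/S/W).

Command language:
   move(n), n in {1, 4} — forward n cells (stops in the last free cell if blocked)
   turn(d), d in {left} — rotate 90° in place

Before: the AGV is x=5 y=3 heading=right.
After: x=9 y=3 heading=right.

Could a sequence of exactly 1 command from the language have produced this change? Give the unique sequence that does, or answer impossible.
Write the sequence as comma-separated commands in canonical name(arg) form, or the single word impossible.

move(4)

key: heading stays E — the single command does not turn
initial: x=5 y=3 heading=right
t=1 move(4) ⇒ x=9 y=3 heading=right
all 3 alternatives checked — unique.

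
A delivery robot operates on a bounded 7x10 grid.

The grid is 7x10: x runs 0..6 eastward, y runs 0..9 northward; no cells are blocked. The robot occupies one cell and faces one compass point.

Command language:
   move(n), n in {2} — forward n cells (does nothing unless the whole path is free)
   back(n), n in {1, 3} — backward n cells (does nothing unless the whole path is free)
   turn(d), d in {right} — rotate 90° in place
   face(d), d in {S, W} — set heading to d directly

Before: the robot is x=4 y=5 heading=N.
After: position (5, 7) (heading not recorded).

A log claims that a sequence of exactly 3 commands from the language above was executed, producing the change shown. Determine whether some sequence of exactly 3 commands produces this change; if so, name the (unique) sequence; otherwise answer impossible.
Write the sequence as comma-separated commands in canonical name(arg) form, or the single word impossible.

key: running back(1) before move(2) would end elsewhere — order is forced
t0: x=4 y=5 heading=N
1. move(2) → x=4 y=7 heading=N
2. face(W) → x=4 y=7 heading=W
3. back(1) → x=5 y=7 heading=W
no rival 3-sequence matches.

move(2), face(W), back(1)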